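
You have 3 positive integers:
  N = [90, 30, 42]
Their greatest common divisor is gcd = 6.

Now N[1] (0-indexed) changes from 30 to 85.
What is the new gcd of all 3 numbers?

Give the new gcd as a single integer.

Answer: 1

Derivation:
Numbers: [90, 30, 42], gcd = 6
Change: index 1, 30 -> 85
gcd of the OTHER numbers (without index 1): gcd([90, 42]) = 6
New gcd = gcd(g_others, new_val) = gcd(6, 85) = 1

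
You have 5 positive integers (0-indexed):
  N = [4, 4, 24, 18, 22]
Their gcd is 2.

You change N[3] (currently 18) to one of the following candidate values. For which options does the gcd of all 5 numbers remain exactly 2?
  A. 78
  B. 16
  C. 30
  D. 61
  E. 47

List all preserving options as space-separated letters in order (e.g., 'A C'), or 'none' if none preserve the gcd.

Old gcd = 2; gcd of others (without N[3]) = 2
New gcd for candidate v: gcd(2, v). Preserves old gcd iff gcd(2, v) = 2.
  Option A: v=78, gcd(2,78)=2 -> preserves
  Option B: v=16, gcd(2,16)=2 -> preserves
  Option C: v=30, gcd(2,30)=2 -> preserves
  Option D: v=61, gcd(2,61)=1 -> changes
  Option E: v=47, gcd(2,47)=1 -> changes

Answer: A B C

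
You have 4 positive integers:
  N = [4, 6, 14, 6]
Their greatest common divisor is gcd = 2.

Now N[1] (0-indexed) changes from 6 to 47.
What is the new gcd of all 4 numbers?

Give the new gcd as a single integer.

Answer: 1

Derivation:
Numbers: [4, 6, 14, 6], gcd = 2
Change: index 1, 6 -> 47
gcd of the OTHER numbers (without index 1): gcd([4, 14, 6]) = 2
New gcd = gcd(g_others, new_val) = gcd(2, 47) = 1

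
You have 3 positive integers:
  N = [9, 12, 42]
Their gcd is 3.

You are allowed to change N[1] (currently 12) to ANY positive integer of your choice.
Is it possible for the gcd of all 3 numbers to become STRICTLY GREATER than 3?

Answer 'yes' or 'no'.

Current gcd = 3
gcd of all OTHER numbers (without N[1]=12): gcd([9, 42]) = 3
The new gcd after any change is gcd(3, new_value).
This can be at most 3.
Since 3 = old gcd 3, the gcd can only stay the same or decrease.

Answer: no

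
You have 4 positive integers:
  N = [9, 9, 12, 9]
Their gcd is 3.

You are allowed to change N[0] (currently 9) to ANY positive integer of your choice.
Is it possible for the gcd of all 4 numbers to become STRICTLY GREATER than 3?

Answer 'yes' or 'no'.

Current gcd = 3
gcd of all OTHER numbers (without N[0]=9): gcd([9, 12, 9]) = 3
The new gcd after any change is gcd(3, new_value).
This can be at most 3.
Since 3 = old gcd 3, the gcd can only stay the same or decrease.

Answer: no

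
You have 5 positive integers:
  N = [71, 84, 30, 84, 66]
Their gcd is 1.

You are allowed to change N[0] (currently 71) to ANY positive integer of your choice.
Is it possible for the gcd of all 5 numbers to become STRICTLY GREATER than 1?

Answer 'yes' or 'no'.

Answer: yes

Derivation:
Current gcd = 1
gcd of all OTHER numbers (without N[0]=71): gcd([84, 30, 84, 66]) = 6
The new gcd after any change is gcd(6, new_value).
This can be at most 6.
Since 6 > old gcd 1, the gcd CAN increase (e.g., set N[0] = 6).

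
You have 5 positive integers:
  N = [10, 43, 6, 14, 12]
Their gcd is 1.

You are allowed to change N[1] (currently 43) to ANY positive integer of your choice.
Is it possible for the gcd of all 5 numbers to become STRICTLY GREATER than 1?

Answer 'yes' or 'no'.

Current gcd = 1
gcd of all OTHER numbers (without N[1]=43): gcd([10, 6, 14, 12]) = 2
The new gcd after any change is gcd(2, new_value).
This can be at most 2.
Since 2 > old gcd 1, the gcd CAN increase (e.g., set N[1] = 2).

Answer: yes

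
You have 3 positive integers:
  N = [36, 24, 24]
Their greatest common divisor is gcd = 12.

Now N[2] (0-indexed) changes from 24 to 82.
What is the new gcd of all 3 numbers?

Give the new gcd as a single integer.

Answer: 2

Derivation:
Numbers: [36, 24, 24], gcd = 12
Change: index 2, 24 -> 82
gcd of the OTHER numbers (without index 2): gcd([36, 24]) = 12
New gcd = gcd(g_others, new_val) = gcd(12, 82) = 2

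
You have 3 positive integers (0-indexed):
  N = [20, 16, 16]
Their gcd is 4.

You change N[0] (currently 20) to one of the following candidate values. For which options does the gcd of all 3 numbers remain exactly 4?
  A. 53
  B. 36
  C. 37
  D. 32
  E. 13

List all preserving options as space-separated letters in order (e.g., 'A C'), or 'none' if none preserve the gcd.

Answer: B

Derivation:
Old gcd = 4; gcd of others (without N[0]) = 16
New gcd for candidate v: gcd(16, v). Preserves old gcd iff gcd(16, v) = 4.
  Option A: v=53, gcd(16,53)=1 -> changes
  Option B: v=36, gcd(16,36)=4 -> preserves
  Option C: v=37, gcd(16,37)=1 -> changes
  Option D: v=32, gcd(16,32)=16 -> changes
  Option E: v=13, gcd(16,13)=1 -> changes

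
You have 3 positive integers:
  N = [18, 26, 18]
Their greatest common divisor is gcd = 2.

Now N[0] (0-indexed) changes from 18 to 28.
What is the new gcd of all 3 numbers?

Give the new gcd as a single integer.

Numbers: [18, 26, 18], gcd = 2
Change: index 0, 18 -> 28
gcd of the OTHER numbers (without index 0): gcd([26, 18]) = 2
New gcd = gcd(g_others, new_val) = gcd(2, 28) = 2

Answer: 2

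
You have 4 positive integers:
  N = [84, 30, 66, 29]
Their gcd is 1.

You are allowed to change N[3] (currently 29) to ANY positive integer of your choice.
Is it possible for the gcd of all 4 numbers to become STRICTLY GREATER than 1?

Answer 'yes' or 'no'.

Current gcd = 1
gcd of all OTHER numbers (without N[3]=29): gcd([84, 30, 66]) = 6
The new gcd after any change is gcd(6, new_value).
This can be at most 6.
Since 6 > old gcd 1, the gcd CAN increase (e.g., set N[3] = 6).

Answer: yes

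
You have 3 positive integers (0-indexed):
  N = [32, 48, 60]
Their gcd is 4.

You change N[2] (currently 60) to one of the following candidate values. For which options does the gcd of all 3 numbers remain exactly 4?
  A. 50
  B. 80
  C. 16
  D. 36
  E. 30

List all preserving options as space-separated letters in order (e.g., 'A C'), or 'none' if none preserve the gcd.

Old gcd = 4; gcd of others (without N[2]) = 16
New gcd for candidate v: gcd(16, v). Preserves old gcd iff gcd(16, v) = 4.
  Option A: v=50, gcd(16,50)=2 -> changes
  Option B: v=80, gcd(16,80)=16 -> changes
  Option C: v=16, gcd(16,16)=16 -> changes
  Option D: v=36, gcd(16,36)=4 -> preserves
  Option E: v=30, gcd(16,30)=2 -> changes

Answer: D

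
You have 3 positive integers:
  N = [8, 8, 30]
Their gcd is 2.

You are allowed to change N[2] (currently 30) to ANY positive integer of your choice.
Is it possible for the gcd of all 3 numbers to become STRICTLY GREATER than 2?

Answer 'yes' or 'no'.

Answer: yes

Derivation:
Current gcd = 2
gcd of all OTHER numbers (without N[2]=30): gcd([8, 8]) = 8
The new gcd after any change is gcd(8, new_value).
This can be at most 8.
Since 8 > old gcd 2, the gcd CAN increase (e.g., set N[2] = 8).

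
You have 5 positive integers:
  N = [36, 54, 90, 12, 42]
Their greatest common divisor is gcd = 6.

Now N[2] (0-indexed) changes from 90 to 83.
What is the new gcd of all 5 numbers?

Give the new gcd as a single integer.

Answer: 1

Derivation:
Numbers: [36, 54, 90, 12, 42], gcd = 6
Change: index 2, 90 -> 83
gcd of the OTHER numbers (without index 2): gcd([36, 54, 12, 42]) = 6
New gcd = gcd(g_others, new_val) = gcd(6, 83) = 1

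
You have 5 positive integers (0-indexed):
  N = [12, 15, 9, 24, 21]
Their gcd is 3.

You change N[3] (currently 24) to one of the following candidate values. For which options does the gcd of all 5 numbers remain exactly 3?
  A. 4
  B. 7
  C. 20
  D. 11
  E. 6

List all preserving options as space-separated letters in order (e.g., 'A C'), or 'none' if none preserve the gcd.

Answer: E

Derivation:
Old gcd = 3; gcd of others (without N[3]) = 3
New gcd for candidate v: gcd(3, v). Preserves old gcd iff gcd(3, v) = 3.
  Option A: v=4, gcd(3,4)=1 -> changes
  Option B: v=7, gcd(3,7)=1 -> changes
  Option C: v=20, gcd(3,20)=1 -> changes
  Option D: v=11, gcd(3,11)=1 -> changes
  Option E: v=6, gcd(3,6)=3 -> preserves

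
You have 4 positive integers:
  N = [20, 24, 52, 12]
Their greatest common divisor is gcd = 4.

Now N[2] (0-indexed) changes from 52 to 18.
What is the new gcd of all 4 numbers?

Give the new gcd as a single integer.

Numbers: [20, 24, 52, 12], gcd = 4
Change: index 2, 52 -> 18
gcd of the OTHER numbers (without index 2): gcd([20, 24, 12]) = 4
New gcd = gcd(g_others, new_val) = gcd(4, 18) = 2

Answer: 2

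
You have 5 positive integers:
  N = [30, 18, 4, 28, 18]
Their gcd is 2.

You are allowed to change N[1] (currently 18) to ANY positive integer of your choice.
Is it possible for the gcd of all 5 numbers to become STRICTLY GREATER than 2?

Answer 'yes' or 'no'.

Answer: no

Derivation:
Current gcd = 2
gcd of all OTHER numbers (without N[1]=18): gcd([30, 4, 28, 18]) = 2
The new gcd after any change is gcd(2, new_value).
This can be at most 2.
Since 2 = old gcd 2, the gcd can only stay the same or decrease.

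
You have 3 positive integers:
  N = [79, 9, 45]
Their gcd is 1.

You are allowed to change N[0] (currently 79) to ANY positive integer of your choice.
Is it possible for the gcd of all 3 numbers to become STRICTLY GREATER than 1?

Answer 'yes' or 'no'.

Answer: yes

Derivation:
Current gcd = 1
gcd of all OTHER numbers (without N[0]=79): gcd([9, 45]) = 9
The new gcd after any change is gcd(9, new_value).
This can be at most 9.
Since 9 > old gcd 1, the gcd CAN increase (e.g., set N[0] = 9).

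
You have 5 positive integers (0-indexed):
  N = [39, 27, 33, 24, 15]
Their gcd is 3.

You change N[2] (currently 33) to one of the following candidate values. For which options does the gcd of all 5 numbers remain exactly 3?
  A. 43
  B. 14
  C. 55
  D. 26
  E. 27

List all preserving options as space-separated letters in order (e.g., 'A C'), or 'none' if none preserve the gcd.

Answer: E

Derivation:
Old gcd = 3; gcd of others (without N[2]) = 3
New gcd for candidate v: gcd(3, v). Preserves old gcd iff gcd(3, v) = 3.
  Option A: v=43, gcd(3,43)=1 -> changes
  Option B: v=14, gcd(3,14)=1 -> changes
  Option C: v=55, gcd(3,55)=1 -> changes
  Option D: v=26, gcd(3,26)=1 -> changes
  Option E: v=27, gcd(3,27)=3 -> preserves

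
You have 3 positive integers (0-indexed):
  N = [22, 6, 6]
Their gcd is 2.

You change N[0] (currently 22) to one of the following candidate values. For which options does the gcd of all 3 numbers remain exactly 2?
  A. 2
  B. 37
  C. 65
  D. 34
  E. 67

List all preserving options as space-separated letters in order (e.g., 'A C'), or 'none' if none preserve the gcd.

Old gcd = 2; gcd of others (without N[0]) = 6
New gcd for candidate v: gcd(6, v). Preserves old gcd iff gcd(6, v) = 2.
  Option A: v=2, gcd(6,2)=2 -> preserves
  Option B: v=37, gcd(6,37)=1 -> changes
  Option C: v=65, gcd(6,65)=1 -> changes
  Option D: v=34, gcd(6,34)=2 -> preserves
  Option E: v=67, gcd(6,67)=1 -> changes

Answer: A D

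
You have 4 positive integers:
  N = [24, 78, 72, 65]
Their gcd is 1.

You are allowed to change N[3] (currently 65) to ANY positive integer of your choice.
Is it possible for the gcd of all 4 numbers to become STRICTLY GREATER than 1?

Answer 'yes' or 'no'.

Current gcd = 1
gcd of all OTHER numbers (without N[3]=65): gcd([24, 78, 72]) = 6
The new gcd after any change is gcd(6, new_value).
This can be at most 6.
Since 6 > old gcd 1, the gcd CAN increase (e.g., set N[3] = 6).

Answer: yes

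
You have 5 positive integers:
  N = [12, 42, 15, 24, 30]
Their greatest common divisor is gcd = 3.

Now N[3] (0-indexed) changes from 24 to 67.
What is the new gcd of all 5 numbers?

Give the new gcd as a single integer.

Answer: 1

Derivation:
Numbers: [12, 42, 15, 24, 30], gcd = 3
Change: index 3, 24 -> 67
gcd of the OTHER numbers (without index 3): gcd([12, 42, 15, 30]) = 3
New gcd = gcd(g_others, new_val) = gcd(3, 67) = 1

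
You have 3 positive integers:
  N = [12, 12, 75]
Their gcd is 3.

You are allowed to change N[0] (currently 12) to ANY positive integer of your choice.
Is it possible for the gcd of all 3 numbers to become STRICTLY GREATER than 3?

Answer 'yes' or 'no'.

Answer: no

Derivation:
Current gcd = 3
gcd of all OTHER numbers (without N[0]=12): gcd([12, 75]) = 3
The new gcd after any change is gcd(3, new_value).
This can be at most 3.
Since 3 = old gcd 3, the gcd can only stay the same or decrease.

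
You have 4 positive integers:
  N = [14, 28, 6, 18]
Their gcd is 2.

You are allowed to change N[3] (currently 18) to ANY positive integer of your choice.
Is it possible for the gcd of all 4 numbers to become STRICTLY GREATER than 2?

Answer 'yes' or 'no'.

Answer: no

Derivation:
Current gcd = 2
gcd of all OTHER numbers (without N[3]=18): gcd([14, 28, 6]) = 2
The new gcd after any change is gcd(2, new_value).
This can be at most 2.
Since 2 = old gcd 2, the gcd can only stay the same or decrease.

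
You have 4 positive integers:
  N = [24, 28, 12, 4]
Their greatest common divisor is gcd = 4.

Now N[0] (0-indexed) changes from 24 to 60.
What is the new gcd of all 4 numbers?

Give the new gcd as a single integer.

Answer: 4

Derivation:
Numbers: [24, 28, 12, 4], gcd = 4
Change: index 0, 24 -> 60
gcd of the OTHER numbers (without index 0): gcd([28, 12, 4]) = 4
New gcd = gcd(g_others, new_val) = gcd(4, 60) = 4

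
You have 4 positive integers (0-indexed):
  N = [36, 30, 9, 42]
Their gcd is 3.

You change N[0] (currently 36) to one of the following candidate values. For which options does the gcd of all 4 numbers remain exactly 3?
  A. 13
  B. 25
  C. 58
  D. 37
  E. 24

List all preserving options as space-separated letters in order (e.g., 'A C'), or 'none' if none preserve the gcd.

Old gcd = 3; gcd of others (without N[0]) = 3
New gcd for candidate v: gcd(3, v). Preserves old gcd iff gcd(3, v) = 3.
  Option A: v=13, gcd(3,13)=1 -> changes
  Option B: v=25, gcd(3,25)=1 -> changes
  Option C: v=58, gcd(3,58)=1 -> changes
  Option D: v=37, gcd(3,37)=1 -> changes
  Option E: v=24, gcd(3,24)=3 -> preserves

Answer: E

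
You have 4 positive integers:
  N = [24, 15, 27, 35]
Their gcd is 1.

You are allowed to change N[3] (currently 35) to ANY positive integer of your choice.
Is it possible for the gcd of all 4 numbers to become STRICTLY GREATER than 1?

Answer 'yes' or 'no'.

Current gcd = 1
gcd of all OTHER numbers (without N[3]=35): gcd([24, 15, 27]) = 3
The new gcd after any change is gcd(3, new_value).
This can be at most 3.
Since 3 > old gcd 1, the gcd CAN increase (e.g., set N[3] = 3).

Answer: yes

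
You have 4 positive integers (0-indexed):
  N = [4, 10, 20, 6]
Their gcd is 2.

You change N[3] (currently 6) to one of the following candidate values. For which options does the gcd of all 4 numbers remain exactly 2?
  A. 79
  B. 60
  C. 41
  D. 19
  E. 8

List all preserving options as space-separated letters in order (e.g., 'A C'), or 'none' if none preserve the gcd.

Answer: B E

Derivation:
Old gcd = 2; gcd of others (without N[3]) = 2
New gcd for candidate v: gcd(2, v). Preserves old gcd iff gcd(2, v) = 2.
  Option A: v=79, gcd(2,79)=1 -> changes
  Option B: v=60, gcd(2,60)=2 -> preserves
  Option C: v=41, gcd(2,41)=1 -> changes
  Option D: v=19, gcd(2,19)=1 -> changes
  Option E: v=8, gcd(2,8)=2 -> preserves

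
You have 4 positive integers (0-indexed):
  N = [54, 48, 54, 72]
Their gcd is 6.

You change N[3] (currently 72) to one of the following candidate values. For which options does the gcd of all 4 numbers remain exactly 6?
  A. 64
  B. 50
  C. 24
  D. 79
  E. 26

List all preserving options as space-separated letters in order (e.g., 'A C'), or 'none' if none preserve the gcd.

Answer: C

Derivation:
Old gcd = 6; gcd of others (without N[3]) = 6
New gcd for candidate v: gcd(6, v). Preserves old gcd iff gcd(6, v) = 6.
  Option A: v=64, gcd(6,64)=2 -> changes
  Option B: v=50, gcd(6,50)=2 -> changes
  Option C: v=24, gcd(6,24)=6 -> preserves
  Option D: v=79, gcd(6,79)=1 -> changes
  Option E: v=26, gcd(6,26)=2 -> changes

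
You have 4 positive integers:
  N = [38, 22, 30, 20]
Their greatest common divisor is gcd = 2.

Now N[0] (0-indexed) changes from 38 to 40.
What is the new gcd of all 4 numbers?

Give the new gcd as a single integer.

Numbers: [38, 22, 30, 20], gcd = 2
Change: index 0, 38 -> 40
gcd of the OTHER numbers (without index 0): gcd([22, 30, 20]) = 2
New gcd = gcd(g_others, new_val) = gcd(2, 40) = 2

Answer: 2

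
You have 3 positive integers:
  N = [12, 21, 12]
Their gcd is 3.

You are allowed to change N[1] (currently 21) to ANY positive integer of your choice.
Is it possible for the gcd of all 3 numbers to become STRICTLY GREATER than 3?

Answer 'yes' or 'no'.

Answer: yes

Derivation:
Current gcd = 3
gcd of all OTHER numbers (without N[1]=21): gcd([12, 12]) = 12
The new gcd after any change is gcd(12, new_value).
This can be at most 12.
Since 12 > old gcd 3, the gcd CAN increase (e.g., set N[1] = 12).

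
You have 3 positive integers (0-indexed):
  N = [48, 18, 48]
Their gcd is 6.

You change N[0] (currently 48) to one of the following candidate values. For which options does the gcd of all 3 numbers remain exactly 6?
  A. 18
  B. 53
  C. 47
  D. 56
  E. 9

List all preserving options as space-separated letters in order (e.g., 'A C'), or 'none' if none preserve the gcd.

Old gcd = 6; gcd of others (without N[0]) = 6
New gcd for candidate v: gcd(6, v). Preserves old gcd iff gcd(6, v) = 6.
  Option A: v=18, gcd(6,18)=6 -> preserves
  Option B: v=53, gcd(6,53)=1 -> changes
  Option C: v=47, gcd(6,47)=1 -> changes
  Option D: v=56, gcd(6,56)=2 -> changes
  Option E: v=9, gcd(6,9)=3 -> changes

Answer: A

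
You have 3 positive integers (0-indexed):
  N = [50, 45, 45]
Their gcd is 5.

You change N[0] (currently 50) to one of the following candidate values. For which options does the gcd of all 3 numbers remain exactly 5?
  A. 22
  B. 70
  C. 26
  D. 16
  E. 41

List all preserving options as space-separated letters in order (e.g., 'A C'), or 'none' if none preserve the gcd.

Answer: B

Derivation:
Old gcd = 5; gcd of others (without N[0]) = 45
New gcd for candidate v: gcd(45, v). Preserves old gcd iff gcd(45, v) = 5.
  Option A: v=22, gcd(45,22)=1 -> changes
  Option B: v=70, gcd(45,70)=5 -> preserves
  Option C: v=26, gcd(45,26)=1 -> changes
  Option D: v=16, gcd(45,16)=1 -> changes
  Option E: v=41, gcd(45,41)=1 -> changes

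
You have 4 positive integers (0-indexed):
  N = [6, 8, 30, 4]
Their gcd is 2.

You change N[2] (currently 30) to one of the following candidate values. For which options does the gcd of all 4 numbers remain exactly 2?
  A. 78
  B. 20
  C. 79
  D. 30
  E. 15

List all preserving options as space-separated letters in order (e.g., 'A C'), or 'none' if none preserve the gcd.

Answer: A B D

Derivation:
Old gcd = 2; gcd of others (without N[2]) = 2
New gcd for candidate v: gcd(2, v). Preserves old gcd iff gcd(2, v) = 2.
  Option A: v=78, gcd(2,78)=2 -> preserves
  Option B: v=20, gcd(2,20)=2 -> preserves
  Option C: v=79, gcd(2,79)=1 -> changes
  Option D: v=30, gcd(2,30)=2 -> preserves
  Option E: v=15, gcd(2,15)=1 -> changes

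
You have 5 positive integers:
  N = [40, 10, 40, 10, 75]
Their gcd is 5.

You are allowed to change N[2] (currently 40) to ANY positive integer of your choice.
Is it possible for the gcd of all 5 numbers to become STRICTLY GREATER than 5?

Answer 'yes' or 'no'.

Answer: no

Derivation:
Current gcd = 5
gcd of all OTHER numbers (without N[2]=40): gcd([40, 10, 10, 75]) = 5
The new gcd after any change is gcd(5, new_value).
This can be at most 5.
Since 5 = old gcd 5, the gcd can only stay the same or decrease.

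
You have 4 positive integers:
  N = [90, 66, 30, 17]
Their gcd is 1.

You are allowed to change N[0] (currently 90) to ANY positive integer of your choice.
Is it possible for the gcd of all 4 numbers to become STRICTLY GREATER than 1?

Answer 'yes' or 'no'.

Current gcd = 1
gcd of all OTHER numbers (without N[0]=90): gcd([66, 30, 17]) = 1
The new gcd after any change is gcd(1, new_value).
This can be at most 1.
Since 1 = old gcd 1, the gcd can only stay the same or decrease.

Answer: no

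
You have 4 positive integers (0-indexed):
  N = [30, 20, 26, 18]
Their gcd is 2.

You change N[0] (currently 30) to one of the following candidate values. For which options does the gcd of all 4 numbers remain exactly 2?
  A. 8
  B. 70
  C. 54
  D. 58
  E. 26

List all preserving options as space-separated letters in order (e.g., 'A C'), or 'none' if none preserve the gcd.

Answer: A B C D E

Derivation:
Old gcd = 2; gcd of others (without N[0]) = 2
New gcd for candidate v: gcd(2, v). Preserves old gcd iff gcd(2, v) = 2.
  Option A: v=8, gcd(2,8)=2 -> preserves
  Option B: v=70, gcd(2,70)=2 -> preserves
  Option C: v=54, gcd(2,54)=2 -> preserves
  Option D: v=58, gcd(2,58)=2 -> preserves
  Option E: v=26, gcd(2,26)=2 -> preserves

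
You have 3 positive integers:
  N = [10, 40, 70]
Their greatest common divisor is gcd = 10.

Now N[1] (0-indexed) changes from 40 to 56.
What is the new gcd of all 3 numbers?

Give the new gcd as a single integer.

Answer: 2

Derivation:
Numbers: [10, 40, 70], gcd = 10
Change: index 1, 40 -> 56
gcd of the OTHER numbers (without index 1): gcd([10, 70]) = 10
New gcd = gcd(g_others, new_val) = gcd(10, 56) = 2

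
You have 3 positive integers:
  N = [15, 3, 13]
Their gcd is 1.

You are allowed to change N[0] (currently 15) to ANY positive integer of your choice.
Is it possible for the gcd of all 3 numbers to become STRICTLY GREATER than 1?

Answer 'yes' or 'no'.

Answer: no

Derivation:
Current gcd = 1
gcd of all OTHER numbers (without N[0]=15): gcd([3, 13]) = 1
The new gcd after any change is gcd(1, new_value).
This can be at most 1.
Since 1 = old gcd 1, the gcd can only stay the same or decrease.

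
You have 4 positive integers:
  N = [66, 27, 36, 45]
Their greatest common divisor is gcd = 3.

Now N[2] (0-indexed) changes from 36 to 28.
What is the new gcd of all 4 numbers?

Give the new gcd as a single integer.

Answer: 1

Derivation:
Numbers: [66, 27, 36, 45], gcd = 3
Change: index 2, 36 -> 28
gcd of the OTHER numbers (without index 2): gcd([66, 27, 45]) = 3
New gcd = gcd(g_others, new_val) = gcd(3, 28) = 1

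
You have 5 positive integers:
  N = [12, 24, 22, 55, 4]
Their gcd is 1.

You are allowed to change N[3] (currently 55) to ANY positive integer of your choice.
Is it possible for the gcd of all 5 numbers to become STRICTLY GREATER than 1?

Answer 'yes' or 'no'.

Current gcd = 1
gcd of all OTHER numbers (without N[3]=55): gcd([12, 24, 22, 4]) = 2
The new gcd after any change is gcd(2, new_value).
This can be at most 2.
Since 2 > old gcd 1, the gcd CAN increase (e.g., set N[3] = 2).

Answer: yes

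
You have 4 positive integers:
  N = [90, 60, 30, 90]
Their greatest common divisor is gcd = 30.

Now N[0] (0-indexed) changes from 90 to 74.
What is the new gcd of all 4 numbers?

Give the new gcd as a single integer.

Numbers: [90, 60, 30, 90], gcd = 30
Change: index 0, 90 -> 74
gcd of the OTHER numbers (without index 0): gcd([60, 30, 90]) = 30
New gcd = gcd(g_others, new_val) = gcd(30, 74) = 2

Answer: 2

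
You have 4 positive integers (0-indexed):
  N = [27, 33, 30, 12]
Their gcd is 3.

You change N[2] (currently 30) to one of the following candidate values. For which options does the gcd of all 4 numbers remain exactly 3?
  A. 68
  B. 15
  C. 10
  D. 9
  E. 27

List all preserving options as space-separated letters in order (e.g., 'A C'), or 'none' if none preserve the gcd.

Old gcd = 3; gcd of others (without N[2]) = 3
New gcd for candidate v: gcd(3, v). Preserves old gcd iff gcd(3, v) = 3.
  Option A: v=68, gcd(3,68)=1 -> changes
  Option B: v=15, gcd(3,15)=3 -> preserves
  Option C: v=10, gcd(3,10)=1 -> changes
  Option D: v=9, gcd(3,9)=3 -> preserves
  Option E: v=27, gcd(3,27)=3 -> preserves

Answer: B D E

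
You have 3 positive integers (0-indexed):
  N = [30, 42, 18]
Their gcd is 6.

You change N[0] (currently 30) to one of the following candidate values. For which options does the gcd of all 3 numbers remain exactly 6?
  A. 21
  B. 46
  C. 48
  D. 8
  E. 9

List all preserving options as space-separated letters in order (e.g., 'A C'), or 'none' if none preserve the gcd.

Old gcd = 6; gcd of others (without N[0]) = 6
New gcd for candidate v: gcd(6, v). Preserves old gcd iff gcd(6, v) = 6.
  Option A: v=21, gcd(6,21)=3 -> changes
  Option B: v=46, gcd(6,46)=2 -> changes
  Option C: v=48, gcd(6,48)=6 -> preserves
  Option D: v=8, gcd(6,8)=2 -> changes
  Option E: v=9, gcd(6,9)=3 -> changes

Answer: C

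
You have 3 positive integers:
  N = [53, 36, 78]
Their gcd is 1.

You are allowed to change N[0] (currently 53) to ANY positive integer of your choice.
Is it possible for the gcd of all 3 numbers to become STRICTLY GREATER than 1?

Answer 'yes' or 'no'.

Answer: yes

Derivation:
Current gcd = 1
gcd of all OTHER numbers (without N[0]=53): gcd([36, 78]) = 6
The new gcd after any change is gcd(6, new_value).
This can be at most 6.
Since 6 > old gcd 1, the gcd CAN increase (e.g., set N[0] = 6).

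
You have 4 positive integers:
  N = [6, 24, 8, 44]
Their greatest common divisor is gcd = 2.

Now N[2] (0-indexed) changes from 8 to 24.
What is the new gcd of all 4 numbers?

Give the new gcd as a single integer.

Answer: 2

Derivation:
Numbers: [6, 24, 8, 44], gcd = 2
Change: index 2, 8 -> 24
gcd of the OTHER numbers (without index 2): gcd([6, 24, 44]) = 2
New gcd = gcd(g_others, new_val) = gcd(2, 24) = 2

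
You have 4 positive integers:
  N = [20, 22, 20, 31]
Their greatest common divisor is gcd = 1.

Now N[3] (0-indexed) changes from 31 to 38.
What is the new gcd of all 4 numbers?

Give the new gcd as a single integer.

Numbers: [20, 22, 20, 31], gcd = 1
Change: index 3, 31 -> 38
gcd of the OTHER numbers (without index 3): gcd([20, 22, 20]) = 2
New gcd = gcd(g_others, new_val) = gcd(2, 38) = 2

Answer: 2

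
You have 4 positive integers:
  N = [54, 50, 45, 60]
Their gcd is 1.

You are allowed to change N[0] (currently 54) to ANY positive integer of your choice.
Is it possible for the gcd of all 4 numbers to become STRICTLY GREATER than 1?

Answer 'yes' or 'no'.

Answer: yes

Derivation:
Current gcd = 1
gcd of all OTHER numbers (without N[0]=54): gcd([50, 45, 60]) = 5
The new gcd after any change is gcd(5, new_value).
This can be at most 5.
Since 5 > old gcd 1, the gcd CAN increase (e.g., set N[0] = 5).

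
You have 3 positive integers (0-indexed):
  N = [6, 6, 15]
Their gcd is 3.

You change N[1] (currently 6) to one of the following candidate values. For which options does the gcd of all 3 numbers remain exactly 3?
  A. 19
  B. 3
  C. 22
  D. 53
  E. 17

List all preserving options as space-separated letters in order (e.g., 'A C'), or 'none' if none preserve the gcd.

Answer: B

Derivation:
Old gcd = 3; gcd of others (without N[1]) = 3
New gcd for candidate v: gcd(3, v). Preserves old gcd iff gcd(3, v) = 3.
  Option A: v=19, gcd(3,19)=1 -> changes
  Option B: v=3, gcd(3,3)=3 -> preserves
  Option C: v=22, gcd(3,22)=1 -> changes
  Option D: v=53, gcd(3,53)=1 -> changes
  Option E: v=17, gcd(3,17)=1 -> changes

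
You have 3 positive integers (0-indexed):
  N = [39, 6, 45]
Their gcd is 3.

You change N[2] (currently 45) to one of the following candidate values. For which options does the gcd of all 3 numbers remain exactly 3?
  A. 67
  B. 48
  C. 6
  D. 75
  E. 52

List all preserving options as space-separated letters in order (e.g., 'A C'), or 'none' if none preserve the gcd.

Old gcd = 3; gcd of others (without N[2]) = 3
New gcd for candidate v: gcd(3, v). Preserves old gcd iff gcd(3, v) = 3.
  Option A: v=67, gcd(3,67)=1 -> changes
  Option B: v=48, gcd(3,48)=3 -> preserves
  Option C: v=6, gcd(3,6)=3 -> preserves
  Option D: v=75, gcd(3,75)=3 -> preserves
  Option E: v=52, gcd(3,52)=1 -> changes

Answer: B C D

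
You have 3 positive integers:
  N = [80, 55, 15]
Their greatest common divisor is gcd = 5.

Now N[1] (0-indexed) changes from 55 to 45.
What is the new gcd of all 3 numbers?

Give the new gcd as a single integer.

Numbers: [80, 55, 15], gcd = 5
Change: index 1, 55 -> 45
gcd of the OTHER numbers (without index 1): gcd([80, 15]) = 5
New gcd = gcd(g_others, new_val) = gcd(5, 45) = 5

Answer: 5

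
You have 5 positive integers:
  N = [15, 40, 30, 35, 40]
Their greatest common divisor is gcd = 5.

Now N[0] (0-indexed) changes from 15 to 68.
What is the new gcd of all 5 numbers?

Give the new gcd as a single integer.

Answer: 1

Derivation:
Numbers: [15, 40, 30, 35, 40], gcd = 5
Change: index 0, 15 -> 68
gcd of the OTHER numbers (without index 0): gcd([40, 30, 35, 40]) = 5
New gcd = gcd(g_others, new_val) = gcd(5, 68) = 1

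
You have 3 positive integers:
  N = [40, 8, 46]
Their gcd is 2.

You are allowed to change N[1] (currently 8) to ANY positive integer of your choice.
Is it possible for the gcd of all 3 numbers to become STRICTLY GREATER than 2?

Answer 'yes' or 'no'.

Current gcd = 2
gcd of all OTHER numbers (without N[1]=8): gcd([40, 46]) = 2
The new gcd after any change is gcd(2, new_value).
This can be at most 2.
Since 2 = old gcd 2, the gcd can only stay the same or decrease.

Answer: no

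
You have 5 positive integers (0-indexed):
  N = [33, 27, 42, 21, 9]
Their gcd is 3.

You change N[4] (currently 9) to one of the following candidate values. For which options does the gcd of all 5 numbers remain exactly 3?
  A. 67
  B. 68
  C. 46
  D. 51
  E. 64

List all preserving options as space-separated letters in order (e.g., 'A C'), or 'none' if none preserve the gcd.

Old gcd = 3; gcd of others (without N[4]) = 3
New gcd for candidate v: gcd(3, v). Preserves old gcd iff gcd(3, v) = 3.
  Option A: v=67, gcd(3,67)=1 -> changes
  Option B: v=68, gcd(3,68)=1 -> changes
  Option C: v=46, gcd(3,46)=1 -> changes
  Option D: v=51, gcd(3,51)=3 -> preserves
  Option E: v=64, gcd(3,64)=1 -> changes

Answer: D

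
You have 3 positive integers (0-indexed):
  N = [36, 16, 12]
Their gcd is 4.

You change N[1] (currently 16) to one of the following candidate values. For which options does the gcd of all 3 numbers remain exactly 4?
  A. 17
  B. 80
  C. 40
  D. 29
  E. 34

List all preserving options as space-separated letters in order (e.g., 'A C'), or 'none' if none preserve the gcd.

Old gcd = 4; gcd of others (without N[1]) = 12
New gcd for candidate v: gcd(12, v). Preserves old gcd iff gcd(12, v) = 4.
  Option A: v=17, gcd(12,17)=1 -> changes
  Option B: v=80, gcd(12,80)=4 -> preserves
  Option C: v=40, gcd(12,40)=4 -> preserves
  Option D: v=29, gcd(12,29)=1 -> changes
  Option E: v=34, gcd(12,34)=2 -> changes

Answer: B C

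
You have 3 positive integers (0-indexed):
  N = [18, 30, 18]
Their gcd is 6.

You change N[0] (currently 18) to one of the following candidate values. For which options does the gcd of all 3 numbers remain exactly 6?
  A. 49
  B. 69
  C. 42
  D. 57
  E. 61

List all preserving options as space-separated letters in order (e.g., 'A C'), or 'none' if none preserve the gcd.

Answer: C

Derivation:
Old gcd = 6; gcd of others (without N[0]) = 6
New gcd for candidate v: gcd(6, v). Preserves old gcd iff gcd(6, v) = 6.
  Option A: v=49, gcd(6,49)=1 -> changes
  Option B: v=69, gcd(6,69)=3 -> changes
  Option C: v=42, gcd(6,42)=6 -> preserves
  Option D: v=57, gcd(6,57)=3 -> changes
  Option E: v=61, gcd(6,61)=1 -> changes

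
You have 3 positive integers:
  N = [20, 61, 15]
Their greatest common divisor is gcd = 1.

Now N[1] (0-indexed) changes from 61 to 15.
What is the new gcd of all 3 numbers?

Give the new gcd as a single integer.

Numbers: [20, 61, 15], gcd = 1
Change: index 1, 61 -> 15
gcd of the OTHER numbers (without index 1): gcd([20, 15]) = 5
New gcd = gcd(g_others, new_val) = gcd(5, 15) = 5

Answer: 5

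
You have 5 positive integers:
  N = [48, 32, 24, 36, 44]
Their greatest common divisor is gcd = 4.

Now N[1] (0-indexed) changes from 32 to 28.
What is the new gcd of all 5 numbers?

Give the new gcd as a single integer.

Numbers: [48, 32, 24, 36, 44], gcd = 4
Change: index 1, 32 -> 28
gcd of the OTHER numbers (without index 1): gcd([48, 24, 36, 44]) = 4
New gcd = gcd(g_others, new_val) = gcd(4, 28) = 4

Answer: 4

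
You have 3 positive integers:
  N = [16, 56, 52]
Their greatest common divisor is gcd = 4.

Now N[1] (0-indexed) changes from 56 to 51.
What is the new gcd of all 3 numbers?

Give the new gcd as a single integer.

Answer: 1

Derivation:
Numbers: [16, 56, 52], gcd = 4
Change: index 1, 56 -> 51
gcd of the OTHER numbers (without index 1): gcd([16, 52]) = 4
New gcd = gcd(g_others, new_val) = gcd(4, 51) = 1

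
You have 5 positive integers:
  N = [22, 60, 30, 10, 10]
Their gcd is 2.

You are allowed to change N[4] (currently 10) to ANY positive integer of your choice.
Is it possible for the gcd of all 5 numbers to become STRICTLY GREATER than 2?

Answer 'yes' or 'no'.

Answer: no

Derivation:
Current gcd = 2
gcd of all OTHER numbers (without N[4]=10): gcd([22, 60, 30, 10]) = 2
The new gcd after any change is gcd(2, new_value).
This can be at most 2.
Since 2 = old gcd 2, the gcd can only stay the same or decrease.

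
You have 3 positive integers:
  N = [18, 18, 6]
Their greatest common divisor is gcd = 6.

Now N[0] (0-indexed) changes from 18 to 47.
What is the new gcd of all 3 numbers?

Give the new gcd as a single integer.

Answer: 1

Derivation:
Numbers: [18, 18, 6], gcd = 6
Change: index 0, 18 -> 47
gcd of the OTHER numbers (without index 0): gcd([18, 6]) = 6
New gcd = gcd(g_others, new_val) = gcd(6, 47) = 1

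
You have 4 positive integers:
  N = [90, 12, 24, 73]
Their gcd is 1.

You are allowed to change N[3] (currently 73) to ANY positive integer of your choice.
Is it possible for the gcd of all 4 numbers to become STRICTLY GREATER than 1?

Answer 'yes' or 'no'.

Answer: yes

Derivation:
Current gcd = 1
gcd of all OTHER numbers (without N[3]=73): gcd([90, 12, 24]) = 6
The new gcd after any change is gcd(6, new_value).
This can be at most 6.
Since 6 > old gcd 1, the gcd CAN increase (e.g., set N[3] = 6).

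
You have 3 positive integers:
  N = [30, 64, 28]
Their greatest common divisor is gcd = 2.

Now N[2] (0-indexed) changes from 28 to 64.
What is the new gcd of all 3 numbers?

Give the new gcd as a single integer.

Answer: 2

Derivation:
Numbers: [30, 64, 28], gcd = 2
Change: index 2, 28 -> 64
gcd of the OTHER numbers (without index 2): gcd([30, 64]) = 2
New gcd = gcd(g_others, new_val) = gcd(2, 64) = 2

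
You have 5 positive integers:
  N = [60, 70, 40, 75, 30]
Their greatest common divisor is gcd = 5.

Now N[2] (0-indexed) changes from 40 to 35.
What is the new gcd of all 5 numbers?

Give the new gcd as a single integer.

Numbers: [60, 70, 40, 75, 30], gcd = 5
Change: index 2, 40 -> 35
gcd of the OTHER numbers (without index 2): gcd([60, 70, 75, 30]) = 5
New gcd = gcd(g_others, new_val) = gcd(5, 35) = 5

Answer: 5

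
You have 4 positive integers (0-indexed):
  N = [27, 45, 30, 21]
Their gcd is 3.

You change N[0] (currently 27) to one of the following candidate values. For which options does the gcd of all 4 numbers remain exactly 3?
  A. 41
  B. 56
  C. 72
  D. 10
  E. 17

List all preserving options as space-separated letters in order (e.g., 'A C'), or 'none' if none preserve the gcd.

Old gcd = 3; gcd of others (without N[0]) = 3
New gcd for candidate v: gcd(3, v). Preserves old gcd iff gcd(3, v) = 3.
  Option A: v=41, gcd(3,41)=1 -> changes
  Option B: v=56, gcd(3,56)=1 -> changes
  Option C: v=72, gcd(3,72)=3 -> preserves
  Option D: v=10, gcd(3,10)=1 -> changes
  Option E: v=17, gcd(3,17)=1 -> changes

Answer: C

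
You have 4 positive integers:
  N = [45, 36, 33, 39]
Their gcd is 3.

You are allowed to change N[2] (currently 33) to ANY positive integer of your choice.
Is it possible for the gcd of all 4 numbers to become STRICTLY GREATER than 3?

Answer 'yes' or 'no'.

Answer: no

Derivation:
Current gcd = 3
gcd of all OTHER numbers (without N[2]=33): gcd([45, 36, 39]) = 3
The new gcd after any change is gcd(3, new_value).
This can be at most 3.
Since 3 = old gcd 3, the gcd can only stay the same or decrease.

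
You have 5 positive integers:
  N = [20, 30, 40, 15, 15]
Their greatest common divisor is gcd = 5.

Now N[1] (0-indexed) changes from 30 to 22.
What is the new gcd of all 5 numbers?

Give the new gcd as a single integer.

Numbers: [20, 30, 40, 15, 15], gcd = 5
Change: index 1, 30 -> 22
gcd of the OTHER numbers (without index 1): gcd([20, 40, 15, 15]) = 5
New gcd = gcd(g_others, new_val) = gcd(5, 22) = 1

Answer: 1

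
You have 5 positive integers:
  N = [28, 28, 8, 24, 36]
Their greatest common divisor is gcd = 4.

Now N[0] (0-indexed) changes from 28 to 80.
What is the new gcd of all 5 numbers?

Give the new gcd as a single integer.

Answer: 4

Derivation:
Numbers: [28, 28, 8, 24, 36], gcd = 4
Change: index 0, 28 -> 80
gcd of the OTHER numbers (without index 0): gcd([28, 8, 24, 36]) = 4
New gcd = gcd(g_others, new_val) = gcd(4, 80) = 4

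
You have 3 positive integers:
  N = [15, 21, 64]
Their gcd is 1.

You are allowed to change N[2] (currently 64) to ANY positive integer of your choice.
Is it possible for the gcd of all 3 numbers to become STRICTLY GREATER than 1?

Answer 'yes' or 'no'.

Current gcd = 1
gcd of all OTHER numbers (without N[2]=64): gcd([15, 21]) = 3
The new gcd after any change is gcd(3, new_value).
This can be at most 3.
Since 3 > old gcd 1, the gcd CAN increase (e.g., set N[2] = 3).

Answer: yes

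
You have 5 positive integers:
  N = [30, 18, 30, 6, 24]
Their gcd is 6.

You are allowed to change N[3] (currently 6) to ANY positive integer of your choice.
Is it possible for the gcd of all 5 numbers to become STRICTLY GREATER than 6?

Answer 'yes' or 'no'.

Current gcd = 6
gcd of all OTHER numbers (without N[3]=6): gcd([30, 18, 30, 24]) = 6
The new gcd after any change is gcd(6, new_value).
This can be at most 6.
Since 6 = old gcd 6, the gcd can only stay the same or decrease.

Answer: no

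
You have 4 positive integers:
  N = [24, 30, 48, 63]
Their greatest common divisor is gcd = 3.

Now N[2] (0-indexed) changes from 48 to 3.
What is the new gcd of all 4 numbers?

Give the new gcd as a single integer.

Numbers: [24, 30, 48, 63], gcd = 3
Change: index 2, 48 -> 3
gcd of the OTHER numbers (without index 2): gcd([24, 30, 63]) = 3
New gcd = gcd(g_others, new_val) = gcd(3, 3) = 3

Answer: 3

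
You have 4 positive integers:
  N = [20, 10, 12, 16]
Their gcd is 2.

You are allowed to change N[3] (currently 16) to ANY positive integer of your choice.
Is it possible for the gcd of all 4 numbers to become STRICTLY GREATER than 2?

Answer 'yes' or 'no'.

Answer: no

Derivation:
Current gcd = 2
gcd of all OTHER numbers (without N[3]=16): gcd([20, 10, 12]) = 2
The new gcd after any change is gcd(2, new_value).
This can be at most 2.
Since 2 = old gcd 2, the gcd can only stay the same or decrease.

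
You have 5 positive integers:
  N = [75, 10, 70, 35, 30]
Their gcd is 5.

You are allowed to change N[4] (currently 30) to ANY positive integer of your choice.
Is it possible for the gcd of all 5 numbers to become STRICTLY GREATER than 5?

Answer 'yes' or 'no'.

Current gcd = 5
gcd of all OTHER numbers (without N[4]=30): gcd([75, 10, 70, 35]) = 5
The new gcd after any change is gcd(5, new_value).
This can be at most 5.
Since 5 = old gcd 5, the gcd can only stay the same or decrease.

Answer: no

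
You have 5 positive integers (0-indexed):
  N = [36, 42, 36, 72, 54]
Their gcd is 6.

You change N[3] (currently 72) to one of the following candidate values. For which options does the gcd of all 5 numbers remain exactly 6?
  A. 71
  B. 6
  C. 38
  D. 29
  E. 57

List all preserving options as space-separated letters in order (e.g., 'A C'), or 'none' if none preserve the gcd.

Answer: B

Derivation:
Old gcd = 6; gcd of others (without N[3]) = 6
New gcd for candidate v: gcd(6, v). Preserves old gcd iff gcd(6, v) = 6.
  Option A: v=71, gcd(6,71)=1 -> changes
  Option B: v=6, gcd(6,6)=6 -> preserves
  Option C: v=38, gcd(6,38)=2 -> changes
  Option D: v=29, gcd(6,29)=1 -> changes
  Option E: v=57, gcd(6,57)=3 -> changes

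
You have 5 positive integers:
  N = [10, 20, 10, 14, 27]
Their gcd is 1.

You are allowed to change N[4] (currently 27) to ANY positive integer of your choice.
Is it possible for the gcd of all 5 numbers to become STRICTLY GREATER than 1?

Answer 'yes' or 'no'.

Answer: yes

Derivation:
Current gcd = 1
gcd of all OTHER numbers (without N[4]=27): gcd([10, 20, 10, 14]) = 2
The new gcd after any change is gcd(2, new_value).
This can be at most 2.
Since 2 > old gcd 1, the gcd CAN increase (e.g., set N[4] = 2).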